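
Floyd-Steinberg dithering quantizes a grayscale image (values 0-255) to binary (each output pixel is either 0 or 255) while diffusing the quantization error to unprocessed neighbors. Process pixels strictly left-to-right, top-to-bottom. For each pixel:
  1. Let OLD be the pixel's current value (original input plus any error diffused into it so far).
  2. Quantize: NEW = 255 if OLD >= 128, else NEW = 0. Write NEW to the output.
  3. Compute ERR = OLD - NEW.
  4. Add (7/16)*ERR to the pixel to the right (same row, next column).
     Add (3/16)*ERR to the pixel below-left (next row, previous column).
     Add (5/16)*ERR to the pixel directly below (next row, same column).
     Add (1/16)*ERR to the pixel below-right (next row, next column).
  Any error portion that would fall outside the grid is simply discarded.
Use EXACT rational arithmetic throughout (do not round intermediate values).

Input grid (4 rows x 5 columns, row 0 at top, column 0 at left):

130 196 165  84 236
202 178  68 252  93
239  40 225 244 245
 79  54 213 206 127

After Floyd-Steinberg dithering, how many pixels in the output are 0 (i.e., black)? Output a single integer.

(0,0): OLD=130 → NEW=255, ERR=-125
(0,1): OLD=2261/16 → NEW=255, ERR=-1819/16
(0,2): OLD=29507/256 → NEW=0, ERR=29507/256
(0,3): OLD=550613/4096 → NEW=255, ERR=-493867/4096
(0,4): OLD=12009427/65536 → NEW=255, ERR=-4702253/65536
(1,0): OLD=36255/256 → NEW=255, ERR=-29025/256
(1,1): OLD=218457/2048 → NEW=0, ERR=218457/2048
(1,2): OLD=7928141/65536 → NEW=0, ERR=7928141/65536
(1,3): OLD=68418953/262144 → NEW=255, ERR=1572233/262144
(1,4): OLD=275423355/4194304 → NEW=0, ERR=275423355/4194304
(2,0): OLD=7325923/32768 → NEW=255, ERR=-1029917/32768
(2,1): OLD=78831345/1048576 → NEW=0, ERR=78831345/1048576
(2,2): OLD=5091661075/16777216 → NEW=255, ERR=813470995/16777216
(2,3): OLD=77030347145/268435456 → NEW=255, ERR=8579305865/268435456
(2,4): OLD=1202067568767/4294967296 → NEW=255, ERR=106850908287/4294967296
(3,0): OLD=1397107379/16777216 → NEW=0, ERR=1397107379/16777216
(3,1): OLD=16247434679/134217728 → NEW=0, ERR=16247434679/134217728
(3,2): OLD=1253288541069/4294967296 → NEW=255, ERR=158071880589/4294967296
(3,3): OLD=2059732642565/8589934592 → NEW=255, ERR=-130700678395/8589934592
(3,4): OLD=17882889212729/137438953472 → NEW=255, ERR=-17164043922631/137438953472
Output grid:
  Row 0: ##.##  (1 black, running=1)
  Row 1: #..#.  (3 black, running=4)
  Row 2: #.###  (1 black, running=5)
  Row 3: ..###  (2 black, running=7)

Answer: 7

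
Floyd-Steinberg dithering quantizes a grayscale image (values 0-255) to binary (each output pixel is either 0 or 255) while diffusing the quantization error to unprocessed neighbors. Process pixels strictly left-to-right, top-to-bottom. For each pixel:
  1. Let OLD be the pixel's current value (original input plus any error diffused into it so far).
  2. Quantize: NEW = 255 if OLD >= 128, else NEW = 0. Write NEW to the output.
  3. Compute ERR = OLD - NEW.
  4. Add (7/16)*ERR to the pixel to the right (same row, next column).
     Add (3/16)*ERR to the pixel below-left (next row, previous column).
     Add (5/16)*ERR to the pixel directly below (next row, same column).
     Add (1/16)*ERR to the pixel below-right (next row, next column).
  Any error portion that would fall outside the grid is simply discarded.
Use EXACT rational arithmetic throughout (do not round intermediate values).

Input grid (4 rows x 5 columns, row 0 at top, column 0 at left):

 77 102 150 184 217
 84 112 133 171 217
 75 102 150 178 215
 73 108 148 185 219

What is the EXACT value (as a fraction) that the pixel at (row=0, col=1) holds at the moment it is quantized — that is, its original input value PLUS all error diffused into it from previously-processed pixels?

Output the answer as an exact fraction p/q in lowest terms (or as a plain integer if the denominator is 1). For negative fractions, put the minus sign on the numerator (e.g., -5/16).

(0,0): OLD=77 → NEW=0, ERR=77
(0,1): OLD=2171/16 → NEW=255, ERR=-1909/16
Target (0,1): original=102, with diffused error = 2171/16

Answer: 2171/16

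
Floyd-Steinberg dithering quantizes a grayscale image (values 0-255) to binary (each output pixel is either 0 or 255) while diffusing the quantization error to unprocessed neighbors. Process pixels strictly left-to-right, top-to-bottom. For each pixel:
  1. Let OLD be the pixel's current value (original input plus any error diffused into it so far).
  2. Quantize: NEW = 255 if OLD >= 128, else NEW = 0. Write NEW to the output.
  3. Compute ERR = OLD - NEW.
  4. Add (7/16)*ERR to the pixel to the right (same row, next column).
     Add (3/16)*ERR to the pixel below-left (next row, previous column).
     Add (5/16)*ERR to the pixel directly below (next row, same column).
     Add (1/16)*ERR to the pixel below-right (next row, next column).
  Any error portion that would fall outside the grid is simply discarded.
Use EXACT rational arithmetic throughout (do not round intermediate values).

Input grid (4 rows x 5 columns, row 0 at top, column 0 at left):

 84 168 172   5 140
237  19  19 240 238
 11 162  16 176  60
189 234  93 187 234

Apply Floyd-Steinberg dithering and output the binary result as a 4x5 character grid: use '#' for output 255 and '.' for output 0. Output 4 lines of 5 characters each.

(0,0): OLD=84 → NEW=0, ERR=84
(0,1): OLD=819/4 → NEW=255, ERR=-201/4
(0,2): OLD=9601/64 → NEW=255, ERR=-6719/64
(0,3): OLD=-41913/1024 → NEW=0, ERR=-41913/1024
(0,4): OLD=2000369/16384 → NEW=0, ERR=2000369/16384
(1,0): OLD=16245/64 → NEW=255, ERR=-75/64
(1,1): OLD=-5965/512 → NEW=0, ERR=-5965/512
(1,2): OLD=-486929/16384 → NEW=0, ERR=-486929/16384
(1,3): OLD=15108515/65536 → NEW=255, ERR=-1603165/65536
(1,4): OLD=275663881/1048576 → NEW=255, ERR=8277001/1048576
(2,0): OLD=69217/8192 → NEW=0, ERR=69217/8192
(2,1): OLD=41001979/262144 → NEW=255, ERR=-25844741/262144
(2,2): OLD=-175050703/4194304 → NEW=0, ERR=-175050703/4194304
(2,3): OLD=10047462531/67108864 → NEW=255, ERR=-7065297789/67108864
(2,4): OLD=15974424277/1073741824 → NEW=0, ERR=15974424277/1073741824
(3,0): OLD=726263953/4194304 → NEW=255, ERR=-343283567/4194304
(3,1): OLD=5371598461/33554432 → NEW=255, ERR=-3184781699/33554432
(3,2): OLD=13454842543/1073741824 → NEW=0, ERR=13454842543/1073741824
(3,3): OLD=343088238119/2147483648 → NEW=255, ERR=-204520092121/2147483648
(3,4): OLD=6542192846787/34359738368 → NEW=255, ERR=-2219540437053/34359738368
Row 0: .##..
Row 1: #..##
Row 2: .#.#.
Row 3: ##.##

Answer: .##..
#..##
.#.#.
##.##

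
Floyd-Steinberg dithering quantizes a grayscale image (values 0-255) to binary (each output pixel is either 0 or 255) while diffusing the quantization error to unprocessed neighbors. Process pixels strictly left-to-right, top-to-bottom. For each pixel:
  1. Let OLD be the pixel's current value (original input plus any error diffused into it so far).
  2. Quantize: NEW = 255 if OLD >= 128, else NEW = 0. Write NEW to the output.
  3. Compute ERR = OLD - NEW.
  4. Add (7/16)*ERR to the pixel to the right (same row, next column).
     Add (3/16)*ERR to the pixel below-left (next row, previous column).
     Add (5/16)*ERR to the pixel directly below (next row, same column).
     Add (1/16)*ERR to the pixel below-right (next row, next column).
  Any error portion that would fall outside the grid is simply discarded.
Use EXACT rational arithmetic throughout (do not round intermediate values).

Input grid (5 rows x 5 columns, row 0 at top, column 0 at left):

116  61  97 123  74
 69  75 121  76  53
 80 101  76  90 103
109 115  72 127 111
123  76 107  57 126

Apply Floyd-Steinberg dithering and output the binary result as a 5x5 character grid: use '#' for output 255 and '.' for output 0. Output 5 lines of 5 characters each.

(0,0): OLD=116 → NEW=0, ERR=116
(0,1): OLD=447/4 → NEW=0, ERR=447/4
(0,2): OLD=9337/64 → NEW=255, ERR=-6983/64
(0,3): OLD=77071/1024 → NEW=0, ERR=77071/1024
(0,4): OLD=1751913/16384 → NEW=0, ERR=1751913/16384
(1,0): OLD=8077/64 → NEW=0, ERR=8077/64
(1,1): OLD=77787/512 → NEW=255, ERR=-52773/512
(1,2): OLD=1030647/16384 → NEW=0, ERR=1030647/16384
(1,3): OLD=9192811/65536 → NEW=255, ERR=-7518869/65536
(1,4): OLD=42913249/1048576 → NEW=0, ERR=42913249/1048576
(2,0): OLD=820121/8192 → NEW=0, ERR=820121/8192
(2,1): OLD=34674211/262144 → NEW=255, ERR=-32172509/262144
(2,2): OLD=58765097/4194304 → NEW=0, ERR=58765097/4194304
(2,3): OLD=4823919979/67108864 → NEW=0, ERR=4823919979/67108864
(2,4): OLD=150395765549/1073741824 → NEW=255, ERR=-123408399571/1073741824
(3,0): OLD=491880969/4194304 → NEW=0, ERR=491880969/4194304
(3,1): OLD=4591541333/33554432 → NEW=255, ERR=-3964838827/33554432
(3,2): OLD=32738473143/1073741824 → NEW=0, ERR=32738473143/1073741824
(3,3): OLD=305218120351/2147483648 → NEW=255, ERR=-242390209889/2147483648
(3,4): OLD=1037480933243/34359738368 → NEW=0, ERR=1037480933243/34359738368
(4,0): OLD=73815844455/536870912 → NEW=255, ERR=-63086238105/536870912
(4,1): OLD=12225459687/17179869184 → NEW=0, ERR=12225459687/17179869184
(4,2): OLD=24269229595497/274877906944 → NEW=0, ERR=24269229595497/274877906944
(4,3): OLD=298724115494887/4398046511104 → NEW=0, ERR=298724115494887/4398046511104
(4,4): OLD=11125103222272721/70368744177664 → NEW=255, ERR=-6818926543031599/70368744177664
Row 0: ..#..
Row 1: .#.#.
Row 2: .#..#
Row 3: .#.#.
Row 4: #...#

Answer: ..#..
.#.#.
.#..#
.#.#.
#...#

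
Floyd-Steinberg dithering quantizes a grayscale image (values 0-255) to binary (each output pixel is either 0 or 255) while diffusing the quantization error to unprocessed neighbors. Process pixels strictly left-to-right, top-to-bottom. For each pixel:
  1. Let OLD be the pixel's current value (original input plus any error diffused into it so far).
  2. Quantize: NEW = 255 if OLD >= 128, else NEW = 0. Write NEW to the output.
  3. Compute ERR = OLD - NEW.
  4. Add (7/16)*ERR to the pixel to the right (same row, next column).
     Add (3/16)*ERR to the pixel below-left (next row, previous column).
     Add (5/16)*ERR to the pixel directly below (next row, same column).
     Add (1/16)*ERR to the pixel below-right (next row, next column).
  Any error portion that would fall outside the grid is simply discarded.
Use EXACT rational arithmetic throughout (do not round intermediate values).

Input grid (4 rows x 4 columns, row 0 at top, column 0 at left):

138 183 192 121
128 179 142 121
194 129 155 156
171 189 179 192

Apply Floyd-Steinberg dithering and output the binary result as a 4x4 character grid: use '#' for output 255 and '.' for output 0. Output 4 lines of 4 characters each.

Answer: ###.
.#.#
#.#.
####

Derivation:
(0,0): OLD=138 → NEW=255, ERR=-117
(0,1): OLD=2109/16 → NEW=255, ERR=-1971/16
(0,2): OLD=35355/256 → NEW=255, ERR=-29925/256
(0,3): OLD=286141/4096 → NEW=0, ERR=286141/4096
(1,0): OLD=17495/256 → NEW=0, ERR=17495/256
(1,1): OLD=289121/2048 → NEW=255, ERR=-233119/2048
(1,2): OLD=4002293/65536 → NEW=0, ERR=4002293/65536
(1,3): OLD=170124227/1048576 → NEW=255, ERR=-97262653/1048576
(2,0): OLD=6357435/32768 → NEW=255, ERR=-1998405/32768
(2,1): OLD=86475193/1048576 → NEW=0, ERR=86475193/1048576
(2,2): OLD=389354173/2097152 → NEW=255, ERR=-145419587/2097152
(2,3): OLD=3372001129/33554432 → NEW=0, ERR=3372001129/33554432
(3,0): OLD=2808584715/16777216 → NEW=255, ERR=-1469605365/16777216
(3,1): OLD=42851825621/268435456 → NEW=255, ERR=-25599215659/268435456
(3,2): OLD=599601777195/4294967296 → NEW=255, ERR=-495614883285/4294967296
(3,3): OLD=11585096758701/68719476736 → NEW=255, ERR=-5938369808979/68719476736
Row 0: ###.
Row 1: .#.#
Row 2: #.#.
Row 3: ####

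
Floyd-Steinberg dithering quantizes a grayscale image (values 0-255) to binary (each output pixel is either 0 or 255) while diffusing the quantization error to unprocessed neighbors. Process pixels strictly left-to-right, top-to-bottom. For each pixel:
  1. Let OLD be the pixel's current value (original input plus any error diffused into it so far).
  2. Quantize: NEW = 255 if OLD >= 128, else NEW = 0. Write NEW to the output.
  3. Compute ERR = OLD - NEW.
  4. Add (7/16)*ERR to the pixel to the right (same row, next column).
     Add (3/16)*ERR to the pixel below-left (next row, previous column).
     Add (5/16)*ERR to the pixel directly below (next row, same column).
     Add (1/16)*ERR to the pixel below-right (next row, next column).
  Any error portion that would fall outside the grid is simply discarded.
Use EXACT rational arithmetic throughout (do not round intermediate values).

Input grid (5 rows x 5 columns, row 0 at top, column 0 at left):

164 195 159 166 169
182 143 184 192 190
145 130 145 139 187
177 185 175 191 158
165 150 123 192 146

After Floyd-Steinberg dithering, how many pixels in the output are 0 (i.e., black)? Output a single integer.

(0,0): OLD=164 → NEW=255, ERR=-91
(0,1): OLD=2483/16 → NEW=255, ERR=-1597/16
(0,2): OLD=29525/256 → NEW=0, ERR=29525/256
(0,3): OLD=886611/4096 → NEW=255, ERR=-157869/4096
(0,4): OLD=9970501/65536 → NEW=255, ERR=-6741179/65536
(1,0): OLD=34521/256 → NEW=255, ERR=-30759/256
(1,1): OLD=153967/2048 → NEW=0, ERR=153967/2048
(1,2): OLD=15693723/65536 → NEW=255, ERR=-1017957/65536
(1,3): OLD=42226559/262144 → NEW=255, ERR=-24620161/262144
(1,4): OLD=479649437/4194304 → NEW=0, ERR=479649437/4194304
(2,0): OLD=3982901/32768 → NEW=0, ERR=3982901/32768
(2,1): OLD=205782039/1048576 → NEW=255, ERR=-61604841/1048576
(2,2): OLD=1703415045/16777216 → NEW=0, ERR=1703415045/16777216
(2,3): OLD=46853178431/268435456 → NEW=255, ERR=-21597862849/268435456
(2,4): OLD=780250619385/4294967296 → NEW=255, ERR=-314966041095/4294967296
(3,0): OLD=3422016869/16777216 → NEW=255, ERR=-856173211/16777216
(3,1): OLD=22944225025/134217728 → NEW=255, ERR=-11281295615/134217728
(3,2): OLD=649389913947/4294967296 → NEW=255, ERR=-445826746533/4294967296
(3,3): OLD=970997491395/8589934592 → NEW=0, ERR=970997491395/8589934592
(3,4): OLD=24671545066223/137438953472 → NEW=255, ERR=-10375388069137/137438953472
(4,0): OLD=286243986635/2147483648 → NEW=255, ERR=-261364343605/2147483648
(4,1): OLD=3287152819915/68719476736 → NEW=0, ERR=3287152819915/68719476736
(4,2): OLD=140111776671813/1099511627776 → NEW=0, ERR=140111776671813/1099511627776
(4,3): OLD=4616779590951627/17592186044416 → NEW=255, ERR=130772149625547/17592186044416
(4,4): OLD=37359106145263885/281474976710656 → NEW=255, ERR=-34417012915953395/281474976710656
Output grid:
  Row 0: ##.##  (1 black, running=1)
  Row 1: #.##.  (2 black, running=3)
  Row 2: .#.##  (2 black, running=5)
  Row 3: ###.#  (1 black, running=6)
  Row 4: #..##  (2 black, running=8)

Answer: 8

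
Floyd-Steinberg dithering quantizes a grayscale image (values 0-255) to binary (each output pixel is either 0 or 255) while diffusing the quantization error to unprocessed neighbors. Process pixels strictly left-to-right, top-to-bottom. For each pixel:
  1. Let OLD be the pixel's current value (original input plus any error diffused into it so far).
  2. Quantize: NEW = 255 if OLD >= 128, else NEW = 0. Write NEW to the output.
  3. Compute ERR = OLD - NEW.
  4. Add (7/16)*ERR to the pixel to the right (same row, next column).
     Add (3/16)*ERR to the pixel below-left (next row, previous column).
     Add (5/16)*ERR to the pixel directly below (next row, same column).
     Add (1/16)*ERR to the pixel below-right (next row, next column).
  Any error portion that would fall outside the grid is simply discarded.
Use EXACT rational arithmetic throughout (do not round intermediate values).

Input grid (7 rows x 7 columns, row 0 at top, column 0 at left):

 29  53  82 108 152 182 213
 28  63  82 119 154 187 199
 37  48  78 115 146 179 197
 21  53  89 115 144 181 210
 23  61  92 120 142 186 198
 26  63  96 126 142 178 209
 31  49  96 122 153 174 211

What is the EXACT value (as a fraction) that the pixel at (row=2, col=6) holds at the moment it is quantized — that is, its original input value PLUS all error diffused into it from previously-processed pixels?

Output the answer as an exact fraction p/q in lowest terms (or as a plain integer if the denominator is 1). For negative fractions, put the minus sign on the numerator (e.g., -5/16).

Answer: 61621397280353/549755813888

Derivation:
(0,0): OLD=29 → NEW=0, ERR=29
(0,1): OLD=1051/16 → NEW=0, ERR=1051/16
(0,2): OLD=28349/256 → NEW=0, ERR=28349/256
(0,3): OLD=640811/4096 → NEW=255, ERR=-403669/4096
(0,4): OLD=7135789/65536 → NEW=0, ERR=7135789/65536
(0,5): OLD=240791355/1048576 → NEW=255, ERR=-26595525/1048576
(0,6): OLD=3387378333/16777216 → NEW=255, ERR=-890811747/16777216
(1,0): OLD=12641/256 → NEW=0, ERR=12641/256
(1,1): OLD=261543/2048 → NEW=0, ERR=261543/2048
(1,2): OLD=10361523/65536 → NEW=255, ERR=-6350157/65536
(1,3): OLD=19175159/262144 → NEW=0, ERR=19175159/262144
(1,4): OLD=3508332997/16777216 → NEW=255, ERR=-769857083/16777216
(1,5): OLD=20917557717/134217728 → NEW=255, ERR=-13307962923/134217728
(1,6): OLD=295156808411/2147483648 → NEW=255, ERR=-252451521829/2147483648
(2,0): OLD=2502685/32768 → NEW=0, ERR=2502685/32768
(2,1): OLD=111401743/1048576 → NEW=0, ERR=111401743/1048576
(2,2): OLD=1944434413/16777216 → NEW=0, ERR=1944434413/16777216
(2,3): OLD=23340978885/134217728 → NEW=255, ERR=-10884541755/134217728
(2,4): OLD=88220164821/1073741824 → NEW=0, ERR=88220164821/1073741824
(2,5): OLD=5464942169415/34359738368 → NEW=255, ERR=-3296791114425/34359738368
(2,6): OLD=61621397280353/549755813888 → NEW=0, ERR=61621397280353/549755813888
Target (2,6): original=197, with diffused error = 61621397280353/549755813888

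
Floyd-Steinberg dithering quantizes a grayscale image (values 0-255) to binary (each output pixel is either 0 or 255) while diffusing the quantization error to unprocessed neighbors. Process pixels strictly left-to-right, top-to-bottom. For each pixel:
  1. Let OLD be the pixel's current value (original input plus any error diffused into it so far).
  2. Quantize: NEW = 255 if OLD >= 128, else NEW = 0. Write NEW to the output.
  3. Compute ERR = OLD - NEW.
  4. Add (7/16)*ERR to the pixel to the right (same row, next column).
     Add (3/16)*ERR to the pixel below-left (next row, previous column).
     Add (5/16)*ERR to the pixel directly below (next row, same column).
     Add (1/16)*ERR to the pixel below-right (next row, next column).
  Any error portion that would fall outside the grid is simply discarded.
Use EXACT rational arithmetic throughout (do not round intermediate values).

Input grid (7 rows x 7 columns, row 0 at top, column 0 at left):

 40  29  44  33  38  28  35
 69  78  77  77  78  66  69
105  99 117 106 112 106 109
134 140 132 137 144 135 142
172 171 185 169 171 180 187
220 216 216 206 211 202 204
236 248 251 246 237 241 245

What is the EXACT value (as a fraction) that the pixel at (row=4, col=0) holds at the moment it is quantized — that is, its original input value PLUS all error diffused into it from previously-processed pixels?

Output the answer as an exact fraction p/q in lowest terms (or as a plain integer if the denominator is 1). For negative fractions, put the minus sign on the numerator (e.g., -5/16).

Answer: 40639588341/268435456

Derivation:
(0,0): OLD=40 → NEW=0, ERR=40
(0,1): OLD=93/2 → NEW=0, ERR=93/2
(0,2): OLD=2059/32 → NEW=0, ERR=2059/32
(0,3): OLD=31309/512 → NEW=0, ERR=31309/512
(0,4): OLD=530459/8192 → NEW=0, ERR=530459/8192
(0,5): OLD=7383229/131072 → NEW=0, ERR=7383229/131072
(0,6): OLD=125082923/2097152 → NEW=0, ERR=125082923/2097152
(1,0): OLD=2887/32 → NEW=0, ERR=2887/32
(1,1): OLD=37521/256 → NEW=255, ERR=-27759/256
(1,2): OLD=524613/8192 → NEW=0, ERR=524613/8192
(1,3): OLD=4597009/32768 → NEW=255, ERR=-3758831/32768
(1,4): OLD=130932099/2097152 → NEW=0, ERR=130932099/2097152
(1,5): OLD=2116410899/16777216 → NEW=0, ERR=2116410899/16777216
(1,6): OLD=39285292989/268435456 → NEW=255, ERR=-29165748291/268435456
(2,0): OLD=462283/4096 → NEW=0, ERR=462283/4096
(2,1): OLD=17319561/131072 → NEW=255, ERR=-16103799/131072
(2,2): OLD=115290651/2097152 → NEW=0, ERR=115290651/2097152
(2,3): OLD=1844037827/16777216 → NEW=0, ERR=1844037827/16777216
(2,4): OLD=26317515523/134217728 → NEW=255, ERR=-7908005117/134217728
(2,5): OLD=443129397457/4294967296 → NEW=0, ERR=443129397457/4294967296
(2,6): OLD=8800870073287/68719476736 → NEW=255, ERR=-8722596494393/68719476736
(3,0): OLD=306672251/2097152 → NEW=255, ERR=-228101509/2097152
(3,1): OLD=1197583423/16777216 → NEW=0, ERR=1197583423/16777216
(3,2): OLD=25949508701/134217728 → NEW=255, ERR=-8276011939/134217728
(3,3): OLD=73422318899/536870912 → NEW=255, ERR=-63479763661/536870912
(3,4): OLD=6876918942331/68719476736 → NEW=0, ERR=6876918942331/68719476736
(3,5): OLD=100903083019777/549755813888 → NEW=255, ERR=-39284649521663/549755813888
(3,6): OLD=681869365600671/8796093022208 → NEW=0, ERR=681869365600671/8796093022208
(4,0): OLD=40639588341/268435456 → NEW=255, ERR=-27811452939/268435456
Target (4,0): original=172, with diffused error = 40639588341/268435456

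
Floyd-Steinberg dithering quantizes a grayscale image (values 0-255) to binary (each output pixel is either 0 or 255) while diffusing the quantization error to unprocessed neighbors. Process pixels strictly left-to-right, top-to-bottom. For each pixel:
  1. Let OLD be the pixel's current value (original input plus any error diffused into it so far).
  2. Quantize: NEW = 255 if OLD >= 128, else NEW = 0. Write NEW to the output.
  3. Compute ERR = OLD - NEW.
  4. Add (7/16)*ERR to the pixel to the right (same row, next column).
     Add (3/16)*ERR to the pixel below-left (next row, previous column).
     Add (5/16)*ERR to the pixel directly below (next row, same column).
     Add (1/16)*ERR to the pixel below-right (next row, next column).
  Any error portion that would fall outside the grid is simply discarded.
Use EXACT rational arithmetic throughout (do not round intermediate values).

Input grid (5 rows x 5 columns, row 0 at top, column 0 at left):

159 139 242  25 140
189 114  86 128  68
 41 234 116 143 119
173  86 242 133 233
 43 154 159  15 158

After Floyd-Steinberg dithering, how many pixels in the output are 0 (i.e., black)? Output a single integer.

Answer: 11

Derivation:
(0,0): OLD=159 → NEW=255, ERR=-96
(0,1): OLD=97 → NEW=0, ERR=97
(0,2): OLD=4551/16 → NEW=255, ERR=471/16
(0,3): OLD=9697/256 → NEW=0, ERR=9697/256
(0,4): OLD=641319/4096 → NEW=255, ERR=-403161/4096
(1,0): OLD=2835/16 → NEW=255, ERR=-1245/16
(1,1): OLD=14053/128 → NEW=0, ERR=14053/128
(1,2): OLD=640601/4096 → NEW=255, ERR=-403879/4096
(1,3): OLD=1312077/16384 → NEW=0, ERR=1312077/16384
(1,4): OLD=19567719/262144 → NEW=0, ERR=19567719/262144
(2,0): OLD=76327/2048 → NEW=0, ERR=76327/2048
(2,1): OLD=17122125/65536 → NEW=255, ERR=410445/65536
(2,2): OLD=115137671/1048576 → NEW=0, ERR=115137671/1048576
(2,3): OLD=3756389829/16777216 → NEW=255, ERR=-521800251/16777216
(2,4): OLD=35896454435/268435456 → NEW=255, ERR=-32554586845/268435456
(3,0): OLD=194847303/1048576 → NEW=255, ERR=-72539577/1048576
(3,1): OLD=676195787/8388608 → NEW=0, ERR=676195787/8388608
(3,2): OLD=82178808217/268435456 → NEW=255, ERR=13727766937/268435456
(3,3): OLD=69674060261/536870912 → NEW=255, ERR=-67228022299/536870912
(3,4): OLD=1188615127361/8589934592 → NEW=255, ERR=-1001818193599/8589934592
(4,0): OLD=4898366585/134217728 → NEW=0, ERR=4898366585/134217728
(4,1): OLD=860806590793/4294967296 → NEW=255, ERR=-234410069687/4294967296
(4,2): OLD=9116487375943/68719476736 → NEW=255, ERR=-8406979191737/68719476736
(4,3): OLD=-105911442507383/1099511627776 → NEW=0, ERR=-105911442507383/1099511627776
(4,4): OLD=1259338663894335/17592186044416 → NEW=0, ERR=1259338663894335/17592186044416
Output grid:
  Row 0: #.#.#  (2 black, running=2)
  Row 1: #.#..  (3 black, running=5)
  Row 2: .#.##  (2 black, running=7)
  Row 3: #.###  (1 black, running=8)
  Row 4: .##..  (3 black, running=11)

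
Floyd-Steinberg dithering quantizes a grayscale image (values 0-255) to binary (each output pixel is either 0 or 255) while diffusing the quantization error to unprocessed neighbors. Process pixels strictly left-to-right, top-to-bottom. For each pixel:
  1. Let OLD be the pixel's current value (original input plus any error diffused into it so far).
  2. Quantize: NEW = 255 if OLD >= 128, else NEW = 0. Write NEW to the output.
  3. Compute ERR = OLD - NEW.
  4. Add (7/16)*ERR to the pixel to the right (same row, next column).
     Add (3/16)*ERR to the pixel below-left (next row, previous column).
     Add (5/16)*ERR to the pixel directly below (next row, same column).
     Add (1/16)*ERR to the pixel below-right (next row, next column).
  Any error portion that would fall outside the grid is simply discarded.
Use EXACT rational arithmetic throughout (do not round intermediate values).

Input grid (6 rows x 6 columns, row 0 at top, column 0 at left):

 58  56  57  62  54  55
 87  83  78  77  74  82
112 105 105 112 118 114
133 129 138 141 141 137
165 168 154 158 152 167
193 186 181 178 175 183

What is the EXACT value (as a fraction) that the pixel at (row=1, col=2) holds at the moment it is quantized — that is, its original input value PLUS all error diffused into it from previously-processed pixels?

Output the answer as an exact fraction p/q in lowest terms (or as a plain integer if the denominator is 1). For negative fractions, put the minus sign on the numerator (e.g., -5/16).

(0,0): OLD=58 → NEW=0, ERR=58
(0,1): OLD=651/8 → NEW=0, ERR=651/8
(0,2): OLD=11853/128 → NEW=0, ERR=11853/128
(0,3): OLD=209947/2048 → NEW=0, ERR=209947/2048
(0,4): OLD=3239101/32768 → NEW=0, ERR=3239101/32768
(0,5): OLD=51509547/524288 → NEW=0, ERR=51509547/524288
(1,0): OLD=15409/128 → NEW=0, ERR=15409/128
(1,1): OLD=186455/1024 → NEW=255, ERR=-74665/1024
(1,2): OLD=3255331/32768 → NEW=0, ERR=3255331/32768
Target (1,2): original=78, with diffused error = 3255331/32768

Answer: 3255331/32768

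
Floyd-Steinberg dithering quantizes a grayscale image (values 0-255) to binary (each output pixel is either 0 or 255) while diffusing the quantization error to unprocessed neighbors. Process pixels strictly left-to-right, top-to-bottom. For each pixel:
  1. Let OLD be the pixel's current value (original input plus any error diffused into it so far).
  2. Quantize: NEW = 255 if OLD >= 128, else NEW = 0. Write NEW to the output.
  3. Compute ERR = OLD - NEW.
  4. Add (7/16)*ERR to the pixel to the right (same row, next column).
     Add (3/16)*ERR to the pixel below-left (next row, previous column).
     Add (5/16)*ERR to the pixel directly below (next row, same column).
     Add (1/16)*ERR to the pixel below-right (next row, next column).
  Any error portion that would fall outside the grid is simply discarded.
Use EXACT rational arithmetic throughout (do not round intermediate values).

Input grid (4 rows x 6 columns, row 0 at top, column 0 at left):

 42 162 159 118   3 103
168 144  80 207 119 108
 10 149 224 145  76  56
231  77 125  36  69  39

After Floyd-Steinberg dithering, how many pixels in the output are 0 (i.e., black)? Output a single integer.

Answer: 14

Derivation:
(0,0): OLD=42 → NEW=0, ERR=42
(0,1): OLD=1443/8 → NEW=255, ERR=-597/8
(0,2): OLD=16173/128 → NEW=0, ERR=16173/128
(0,3): OLD=354875/2048 → NEW=255, ERR=-167365/2048
(0,4): OLD=-1073251/32768 → NEW=0, ERR=-1073251/32768
(0,5): OLD=46488907/524288 → NEW=0, ERR=46488907/524288
(1,0): OLD=21393/128 → NEW=255, ERR=-11247/128
(1,1): OLD=111159/1024 → NEW=0, ERR=111159/1024
(1,2): OLD=4816579/32768 → NEW=255, ERR=-3539261/32768
(1,3): OLD=17821031/131072 → NEW=255, ERR=-15602329/131072
(1,4): OLD=572140341/8388608 → NEW=0, ERR=572140341/8388608
(1,5): OLD=21944857315/134217728 → NEW=255, ERR=-12280663325/134217728
(2,0): OLD=47437/16384 → NEW=0, ERR=47437/16384
(2,1): OLD=83071455/524288 → NEW=255, ERR=-50621985/524288
(2,2): OLD=1111238877/8388608 → NEW=255, ERR=-1027856163/8388608
(2,3): OLD=4042101173/67108864 → NEW=0, ERR=4042101173/67108864
(2,4): OLD=212750626079/2147483648 → NEW=0, ERR=212750626079/2147483648
(2,5): OLD=2577414592457/34359738368 → NEW=0, ERR=2577414592457/34359738368
(3,0): OLD=1793492413/8388608 → NEW=255, ERR=-345602627/8388608
(3,1): OLD=403253561/67108864 → NEW=0, ERR=403253561/67108864
(3,2): OLD=50786472923/536870912 → NEW=0, ERR=50786472923/536870912
(3,3): OLD=3680828711281/34359738368 → NEW=0, ERR=3680828711281/34359738368
(3,4): OLD=45260400900753/274877906944 → NEW=255, ERR=-24833465369967/274877906944
(3,5): OLD=128018220179679/4398046511104 → NEW=0, ERR=128018220179679/4398046511104
Output grid:
  Row 0: .#.#..  (4 black, running=4)
  Row 1: #.##.#  (2 black, running=6)
  Row 2: .##...  (4 black, running=10)
  Row 3: #...#.  (4 black, running=14)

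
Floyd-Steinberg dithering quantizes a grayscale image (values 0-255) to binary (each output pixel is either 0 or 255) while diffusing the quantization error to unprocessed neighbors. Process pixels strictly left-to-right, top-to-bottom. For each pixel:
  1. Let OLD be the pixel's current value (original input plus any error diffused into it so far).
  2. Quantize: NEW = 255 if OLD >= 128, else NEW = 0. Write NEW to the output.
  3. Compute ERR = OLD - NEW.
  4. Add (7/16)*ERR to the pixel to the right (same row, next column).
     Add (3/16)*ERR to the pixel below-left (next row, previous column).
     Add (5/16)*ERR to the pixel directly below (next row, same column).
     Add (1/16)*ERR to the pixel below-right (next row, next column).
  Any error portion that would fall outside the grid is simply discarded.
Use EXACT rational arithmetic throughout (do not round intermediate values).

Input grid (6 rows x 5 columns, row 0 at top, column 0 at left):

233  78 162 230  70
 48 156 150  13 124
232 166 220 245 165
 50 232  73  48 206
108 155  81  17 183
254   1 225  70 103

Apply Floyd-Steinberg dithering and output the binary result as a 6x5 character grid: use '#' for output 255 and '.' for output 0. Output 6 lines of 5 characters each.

Answer: #.##.
.#..#
####.
.#..#
.#..#
#.#.#

Derivation:
(0,0): OLD=233 → NEW=255, ERR=-22
(0,1): OLD=547/8 → NEW=0, ERR=547/8
(0,2): OLD=24565/128 → NEW=255, ERR=-8075/128
(0,3): OLD=414515/2048 → NEW=255, ERR=-107725/2048
(0,4): OLD=1539685/32768 → NEW=0, ERR=1539685/32768
(1,0): OLD=6905/128 → NEW=0, ERR=6905/128
(1,1): OLD=192271/1024 → NEW=255, ERR=-68849/1024
(1,2): OLD=3122171/32768 → NEW=0, ERR=3122171/32768
(1,3): OLD=5651199/131072 → NEW=0, ERR=5651199/131072
(1,4): OLD=323504541/2097152 → NEW=255, ERR=-211269219/2097152
(2,0): OLD=3870741/16384 → NEW=255, ERR=-307179/16384
(2,1): OLD=82849655/524288 → NEW=255, ERR=-50843785/524288
(2,2): OLD=1771924645/8388608 → NEW=255, ERR=-367170395/8388608
(2,3): OLD=30385579423/134217728 → NEW=255, ERR=-3839941217/134217728
(2,4): OLD=265635891097/2147483648 → NEW=0, ERR=265635891097/2147483648
(3,0): OLD=217750405/8388608 → NEW=0, ERR=217750405/8388608
(3,1): OLD=13668238049/67108864 → NEW=255, ERR=-3444522271/67108864
(3,2): OLD=54633530299/2147483648 → NEW=0, ERR=54633530299/2147483648
(3,3): OLD=303427363571/4294967296 → NEW=0, ERR=303427363571/4294967296
(3,4): OLD=18813684544639/68719476736 → NEW=255, ERR=1290217976959/68719476736
(4,0): OLD=114340566379/1073741824 → NEW=0, ERR=114340566379/1073741824
(4,1): OLD=6595048507563/34359738368 → NEW=255, ERR=-2166684776277/34359738368
(4,2): OLD=39252771237861/549755813888 → NEW=0, ERR=39252771237861/549755813888
(4,3): OLD=663447907931563/8796093022208 → NEW=0, ERR=663447907931563/8796093022208
(4,4): OLD=31846254470393133/140737488355328 → NEW=255, ERR=-4041805060215507/140737488355328
(5,0): OLD=151432413019361/549755813888 → NEW=255, ERR=11244680477921/549755813888
(5,1): OLD=45237378982563/4398046511104 → NEW=0, ERR=45237378982563/4398046511104
(5,2): OLD=36875152305801339/140737488355328 → NEW=255, ERR=987092775192699/140737488355328
(5,3): OLD=53883690818771797/562949953421312 → NEW=0, ERR=53883690818771797/562949953421312
(5,4): OLD=1266551923873034647/9007199254740992 → NEW=255, ERR=-1030283886085918313/9007199254740992
Row 0: #.##.
Row 1: .#..#
Row 2: ####.
Row 3: .#..#
Row 4: .#..#
Row 5: #.#.#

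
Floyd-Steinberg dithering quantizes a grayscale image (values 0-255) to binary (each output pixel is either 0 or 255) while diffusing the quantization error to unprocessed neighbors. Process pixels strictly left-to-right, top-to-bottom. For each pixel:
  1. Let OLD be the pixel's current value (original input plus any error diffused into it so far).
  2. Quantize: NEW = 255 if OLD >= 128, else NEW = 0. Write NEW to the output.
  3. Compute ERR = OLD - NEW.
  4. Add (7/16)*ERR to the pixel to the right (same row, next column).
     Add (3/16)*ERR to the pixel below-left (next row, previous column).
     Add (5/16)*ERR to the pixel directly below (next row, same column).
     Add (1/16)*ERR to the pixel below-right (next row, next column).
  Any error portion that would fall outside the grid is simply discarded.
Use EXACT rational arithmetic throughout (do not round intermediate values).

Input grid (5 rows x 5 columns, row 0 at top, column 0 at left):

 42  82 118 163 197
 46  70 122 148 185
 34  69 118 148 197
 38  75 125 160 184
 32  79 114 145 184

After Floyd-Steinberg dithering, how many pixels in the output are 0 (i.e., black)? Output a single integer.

Answer: 14

Derivation:
(0,0): OLD=42 → NEW=0, ERR=42
(0,1): OLD=803/8 → NEW=0, ERR=803/8
(0,2): OLD=20725/128 → NEW=255, ERR=-11915/128
(0,3): OLD=250419/2048 → NEW=0, ERR=250419/2048
(0,4): OLD=8208229/32768 → NEW=255, ERR=-147611/32768
(1,0): OLD=9977/128 → NEW=0, ERR=9977/128
(1,1): OLD=123535/1024 → NEW=0, ERR=123535/1024
(1,2): OLD=5730811/32768 → NEW=255, ERR=-2625029/32768
(1,3): OLD=18939967/131072 → NEW=255, ERR=-14483393/131072
(1,4): OLD=299663965/2097152 → NEW=255, ERR=-235109795/2097152
(2,0): OLD=1326741/16384 → NEW=0, ERR=1326741/16384
(2,1): OLD=69194871/524288 → NEW=255, ERR=-64498569/524288
(2,2): OLD=217812645/8388608 → NEW=0, ERR=217812645/8388608
(2,3): OLD=13260901535/134217728 → NEW=0, ERR=13260901535/134217728
(2,4): OLD=425814460569/2147483648 → NEW=255, ERR=-121793869671/2147483648
(3,0): OLD=337549957/8388608 → NEW=0, ERR=337549957/8388608
(3,1): OLD=4301011553/67108864 → NEW=0, ERR=4301011553/67108864
(3,2): OLD=369345700283/2147483648 → NEW=255, ERR=-178262629957/2147483648
(3,3): OLD=625121285011/4294967296 → NEW=255, ERR=-470095375469/4294967296
(3,4): OLD=8560126243551/68719476736 → NEW=0, ERR=8560126243551/68719476736
(4,0): OLD=60764771307/1073741824 → NEW=0, ERR=60764771307/1073741824
(4,1): OLD=3804912876971/34359738368 → NEW=0, ERR=3804912876971/34359738368
(4,2): OLD=65965371429349/549755813888 → NEW=0, ERR=65965371429349/549755813888
(4,3): OLD=1596137844501675/8796093022208 → NEW=255, ERR=-646865876161365/8796093022208
(4,4): OLD=25883362191162925/140737488355328 → NEW=255, ERR=-10004697339445715/140737488355328
Output grid:
  Row 0: ..#.#  (3 black, running=3)
  Row 1: ..###  (2 black, running=5)
  Row 2: .#..#  (3 black, running=8)
  Row 3: ..##.  (3 black, running=11)
  Row 4: ...##  (3 black, running=14)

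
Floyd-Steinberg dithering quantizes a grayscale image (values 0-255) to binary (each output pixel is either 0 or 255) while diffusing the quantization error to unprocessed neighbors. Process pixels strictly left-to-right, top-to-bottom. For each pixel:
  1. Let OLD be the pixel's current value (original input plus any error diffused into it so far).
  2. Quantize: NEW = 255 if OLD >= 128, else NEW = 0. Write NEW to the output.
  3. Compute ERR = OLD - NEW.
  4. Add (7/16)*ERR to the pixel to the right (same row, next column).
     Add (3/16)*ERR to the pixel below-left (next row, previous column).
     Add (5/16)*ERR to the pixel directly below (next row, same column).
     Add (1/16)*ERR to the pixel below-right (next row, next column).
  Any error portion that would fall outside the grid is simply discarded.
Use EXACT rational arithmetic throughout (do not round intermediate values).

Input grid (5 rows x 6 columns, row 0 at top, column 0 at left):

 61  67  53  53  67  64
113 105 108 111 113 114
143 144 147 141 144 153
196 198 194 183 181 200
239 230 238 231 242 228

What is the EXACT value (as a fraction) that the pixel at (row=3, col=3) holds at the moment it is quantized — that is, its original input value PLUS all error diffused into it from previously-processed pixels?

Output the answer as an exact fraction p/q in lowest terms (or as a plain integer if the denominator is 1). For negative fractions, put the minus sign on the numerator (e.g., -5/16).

(0,0): OLD=61 → NEW=0, ERR=61
(0,1): OLD=1499/16 → NEW=0, ERR=1499/16
(0,2): OLD=24061/256 → NEW=0, ERR=24061/256
(0,3): OLD=385515/4096 → NEW=0, ERR=385515/4096
(0,4): OLD=7089517/65536 → NEW=0, ERR=7089517/65536
(0,5): OLD=116735483/1048576 → NEW=0, ERR=116735483/1048576
(1,0): OLD=38305/256 → NEW=255, ERR=-26975/256
(1,1): OLD=224487/2048 → NEW=0, ERR=224487/2048
(1,2): OLD=13685875/65536 → NEW=255, ERR=-3025805/65536
(1,3): OLD=38370167/262144 → NEW=255, ERR=-28476553/262144
(1,4): OLD=2114541573/16777216 → NEW=0, ERR=2114541573/16777216
(1,5): OLD=56557187987/268435456 → NEW=255, ERR=-11893853293/268435456
(2,0): OLD=4280285/32768 → NEW=255, ERR=-4075555/32768
(2,1): OLD=113872079/1048576 → NEW=0, ERR=113872079/1048576
(2,2): OLD=2794509613/16777216 → NEW=255, ERR=-1483680467/16777216
(2,3): OLD=11960078853/134217728 → NEW=0, ERR=11960078853/134217728
(2,4): OLD=890238170255/4294967296 → NEW=255, ERR=-204978490225/4294967296
(2,5): OLD=8669044888281/68719476736 → NEW=0, ERR=8669044888281/68719476736
(3,0): OLD=2977861773/16777216 → NEW=255, ERR=-1300328307/16777216
(3,1): OLD=23309981449/134217728 → NEW=255, ERR=-10915539191/134217728
(3,2): OLD=165655848683/1073741824 → NEW=255, ERR=-108148316437/1073741824
(3,3): OLD=10466366328705/68719476736 → NEW=255, ERR=-7057100238975/68719476736
Target (3,3): original=183, with diffused error = 10466366328705/68719476736

Answer: 10466366328705/68719476736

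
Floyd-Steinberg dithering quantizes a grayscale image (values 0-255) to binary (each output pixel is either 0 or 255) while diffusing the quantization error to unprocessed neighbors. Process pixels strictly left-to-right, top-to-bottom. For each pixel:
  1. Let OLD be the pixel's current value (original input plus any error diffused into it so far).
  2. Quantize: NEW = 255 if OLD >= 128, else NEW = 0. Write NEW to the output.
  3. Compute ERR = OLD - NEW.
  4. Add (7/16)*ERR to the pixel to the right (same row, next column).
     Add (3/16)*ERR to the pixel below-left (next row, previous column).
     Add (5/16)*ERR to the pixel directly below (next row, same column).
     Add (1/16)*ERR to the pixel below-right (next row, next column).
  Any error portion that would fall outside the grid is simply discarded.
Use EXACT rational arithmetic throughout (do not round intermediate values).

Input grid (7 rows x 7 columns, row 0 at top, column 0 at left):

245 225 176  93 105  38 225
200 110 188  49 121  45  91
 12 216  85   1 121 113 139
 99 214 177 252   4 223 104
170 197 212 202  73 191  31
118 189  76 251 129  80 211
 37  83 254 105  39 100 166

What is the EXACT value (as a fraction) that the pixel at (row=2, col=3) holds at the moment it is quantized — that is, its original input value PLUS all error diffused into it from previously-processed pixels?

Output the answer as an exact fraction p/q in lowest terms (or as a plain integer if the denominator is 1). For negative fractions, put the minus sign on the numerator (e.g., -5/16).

(0,0): OLD=245 → NEW=255, ERR=-10
(0,1): OLD=1765/8 → NEW=255, ERR=-275/8
(0,2): OLD=20603/128 → NEW=255, ERR=-12037/128
(0,3): OLD=106205/2048 → NEW=0, ERR=106205/2048
(0,4): OLD=4184075/32768 → NEW=0, ERR=4184075/32768
(0,5): OLD=49211469/524288 → NEW=0, ERR=49211469/524288
(0,6): OLD=2231917083/8388608 → NEW=255, ERR=92822043/8388608
(1,0): OLD=24375/128 → NEW=255, ERR=-8265/128
(1,1): OLD=54017/1024 → NEW=0, ERR=54017/1024
(1,2): OLD=6201877/32768 → NEW=255, ERR=-2153963/32768
(1,3): OLD=7144881/131072 → NEW=0, ERR=7144881/131072
(1,4): OLD=1724627123/8388608 → NEW=255, ERR=-414467917/8388608
(1,5): OLD=4212514595/67108864 → NEW=0, ERR=4212514595/67108864
(1,6): OLD=137210057901/1073741824 → NEW=0, ERR=137210057901/1073741824
(2,0): OLD=28059/16384 → NEW=0, ERR=28059/16384
(2,1): OLD=113704025/524288 → NEW=255, ERR=-19989415/524288
(2,2): OLD=514184011/8388608 → NEW=0, ERR=514184011/8388608
(2,3): OLD=2112524723/67108864 → NEW=0, ERR=2112524723/67108864
Target (2,3): original=1, with diffused error = 2112524723/67108864

Answer: 2112524723/67108864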